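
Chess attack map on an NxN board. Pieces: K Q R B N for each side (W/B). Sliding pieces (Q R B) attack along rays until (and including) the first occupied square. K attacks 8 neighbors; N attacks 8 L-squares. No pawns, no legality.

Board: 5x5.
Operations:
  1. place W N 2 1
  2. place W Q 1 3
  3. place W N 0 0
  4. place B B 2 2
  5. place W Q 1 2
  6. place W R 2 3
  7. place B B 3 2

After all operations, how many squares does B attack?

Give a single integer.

Op 1: place WN@(2,1)
Op 2: place WQ@(1,3)
Op 3: place WN@(0,0)
Op 4: place BB@(2,2)
Op 5: place WQ@(1,2)
Op 6: place WR@(2,3)
Op 7: place BB@(3,2)
Per-piece attacks for B:
  BB@(2,2): attacks (3,3) (4,4) (3,1) (4,0) (1,3) (1,1) (0,0) [ray(-1,1) blocked at (1,3); ray(-1,-1) blocked at (0,0)]
  BB@(3,2): attacks (4,3) (4,1) (2,3) (2,1) [ray(-1,1) blocked at (2,3); ray(-1,-1) blocked at (2,1)]
Union (11 distinct): (0,0) (1,1) (1,3) (2,1) (2,3) (3,1) (3,3) (4,0) (4,1) (4,3) (4,4)

Answer: 11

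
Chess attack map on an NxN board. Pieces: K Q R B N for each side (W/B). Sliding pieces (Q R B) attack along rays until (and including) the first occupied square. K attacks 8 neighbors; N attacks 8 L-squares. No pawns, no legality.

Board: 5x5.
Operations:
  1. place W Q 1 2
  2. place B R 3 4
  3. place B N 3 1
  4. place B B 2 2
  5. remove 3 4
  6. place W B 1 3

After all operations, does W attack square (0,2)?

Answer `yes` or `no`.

Op 1: place WQ@(1,2)
Op 2: place BR@(3,4)
Op 3: place BN@(3,1)
Op 4: place BB@(2,2)
Op 5: remove (3,4)
Op 6: place WB@(1,3)
Per-piece attacks for W:
  WQ@(1,2): attacks (1,3) (1,1) (1,0) (2,2) (0,2) (2,3) (3,4) (2,1) (3,0) (0,3) (0,1) [ray(0,1) blocked at (1,3); ray(1,0) blocked at (2,2)]
  WB@(1,3): attacks (2,4) (2,2) (0,4) (0,2) [ray(1,-1) blocked at (2,2)]
W attacks (0,2): yes

Answer: yes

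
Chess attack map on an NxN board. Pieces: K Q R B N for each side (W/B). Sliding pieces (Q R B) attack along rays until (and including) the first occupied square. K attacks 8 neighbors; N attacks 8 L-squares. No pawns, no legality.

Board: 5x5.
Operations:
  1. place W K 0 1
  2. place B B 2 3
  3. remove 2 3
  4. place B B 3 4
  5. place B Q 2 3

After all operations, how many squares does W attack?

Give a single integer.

Answer: 5

Derivation:
Op 1: place WK@(0,1)
Op 2: place BB@(2,3)
Op 3: remove (2,3)
Op 4: place BB@(3,4)
Op 5: place BQ@(2,3)
Per-piece attacks for W:
  WK@(0,1): attacks (0,2) (0,0) (1,1) (1,2) (1,0)
Union (5 distinct): (0,0) (0,2) (1,0) (1,1) (1,2)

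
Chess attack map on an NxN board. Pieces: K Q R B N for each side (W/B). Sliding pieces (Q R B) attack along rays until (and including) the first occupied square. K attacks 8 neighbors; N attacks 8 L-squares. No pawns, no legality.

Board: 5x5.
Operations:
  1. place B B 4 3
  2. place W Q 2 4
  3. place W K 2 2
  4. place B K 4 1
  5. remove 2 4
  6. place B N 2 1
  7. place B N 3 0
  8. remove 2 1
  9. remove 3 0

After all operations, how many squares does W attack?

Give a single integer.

Op 1: place BB@(4,3)
Op 2: place WQ@(2,4)
Op 3: place WK@(2,2)
Op 4: place BK@(4,1)
Op 5: remove (2,4)
Op 6: place BN@(2,1)
Op 7: place BN@(3,0)
Op 8: remove (2,1)
Op 9: remove (3,0)
Per-piece attacks for W:
  WK@(2,2): attacks (2,3) (2,1) (3,2) (1,2) (3,3) (3,1) (1,3) (1,1)
Union (8 distinct): (1,1) (1,2) (1,3) (2,1) (2,3) (3,1) (3,2) (3,3)

Answer: 8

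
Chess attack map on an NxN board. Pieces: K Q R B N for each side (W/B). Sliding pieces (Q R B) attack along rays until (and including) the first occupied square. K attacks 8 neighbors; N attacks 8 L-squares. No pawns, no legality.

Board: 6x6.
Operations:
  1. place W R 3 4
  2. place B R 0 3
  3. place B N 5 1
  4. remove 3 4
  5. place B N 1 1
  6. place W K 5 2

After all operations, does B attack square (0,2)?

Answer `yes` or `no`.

Answer: yes

Derivation:
Op 1: place WR@(3,4)
Op 2: place BR@(0,3)
Op 3: place BN@(5,1)
Op 4: remove (3,4)
Op 5: place BN@(1,1)
Op 6: place WK@(5,2)
Per-piece attacks for B:
  BR@(0,3): attacks (0,4) (0,5) (0,2) (0,1) (0,0) (1,3) (2,3) (3,3) (4,3) (5,3)
  BN@(1,1): attacks (2,3) (3,2) (0,3) (3,0)
  BN@(5,1): attacks (4,3) (3,2) (3,0)
B attacks (0,2): yes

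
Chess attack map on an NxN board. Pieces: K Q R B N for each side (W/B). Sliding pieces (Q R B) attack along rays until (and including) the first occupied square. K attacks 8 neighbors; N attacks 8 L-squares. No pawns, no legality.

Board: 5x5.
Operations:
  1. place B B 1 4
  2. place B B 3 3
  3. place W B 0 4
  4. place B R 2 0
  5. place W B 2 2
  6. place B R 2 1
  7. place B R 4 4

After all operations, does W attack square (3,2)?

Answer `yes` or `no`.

Answer: no

Derivation:
Op 1: place BB@(1,4)
Op 2: place BB@(3,3)
Op 3: place WB@(0,4)
Op 4: place BR@(2,0)
Op 5: place WB@(2,2)
Op 6: place BR@(2,1)
Op 7: place BR@(4,4)
Per-piece attacks for W:
  WB@(0,4): attacks (1,3) (2,2) [ray(1,-1) blocked at (2,2)]
  WB@(2,2): attacks (3,3) (3,1) (4,0) (1,3) (0,4) (1,1) (0,0) [ray(1,1) blocked at (3,3); ray(-1,1) blocked at (0,4)]
W attacks (3,2): no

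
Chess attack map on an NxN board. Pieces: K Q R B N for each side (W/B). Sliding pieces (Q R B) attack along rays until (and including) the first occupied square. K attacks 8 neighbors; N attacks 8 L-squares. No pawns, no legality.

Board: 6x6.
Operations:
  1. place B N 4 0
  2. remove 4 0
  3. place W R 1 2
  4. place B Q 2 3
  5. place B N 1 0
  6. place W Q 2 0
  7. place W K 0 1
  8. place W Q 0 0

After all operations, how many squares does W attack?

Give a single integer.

Op 1: place BN@(4,0)
Op 2: remove (4,0)
Op 3: place WR@(1,2)
Op 4: place BQ@(2,3)
Op 5: place BN@(1,0)
Op 6: place WQ@(2,0)
Op 7: place WK@(0,1)
Op 8: place WQ@(0,0)
Per-piece attacks for W:
  WQ@(0,0): attacks (0,1) (1,0) (1,1) (2,2) (3,3) (4,4) (5,5) [ray(0,1) blocked at (0,1); ray(1,0) blocked at (1,0)]
  WK@(0,1): attacks (0,2) (0,0) (1,1) (1,2) (1,0)
  WR@(1,2): attacks (1,3) (1,4) (1,5) (1,1) (1,0) (2,2) (3,2) (4,2) (5,2) (0,2) [ray(0,-1) blocked at (1,0)]
  WQ@(2,0): attacks (2,1) (2,2) (2,3) (3,0) (4,0) (5,0) (1,0) (3,1) (4,2) (5,3) (1,1) (0,2) [ray(0,1) blocked at (2,3); ray(-1,0) blocked at (1,0)]
Union (23 distinct): (0,0) (0,1) (0,2) (1,0) (1,1) (1,2) (1,3) (1,4) (1,5) (2,1) (2,2) (2,3) (3,0) (3,1) (3,2) (3,3) (4,0) (4,2) (4,4) (5,0) (5,2) (5,3) (5,5)

Answer: 23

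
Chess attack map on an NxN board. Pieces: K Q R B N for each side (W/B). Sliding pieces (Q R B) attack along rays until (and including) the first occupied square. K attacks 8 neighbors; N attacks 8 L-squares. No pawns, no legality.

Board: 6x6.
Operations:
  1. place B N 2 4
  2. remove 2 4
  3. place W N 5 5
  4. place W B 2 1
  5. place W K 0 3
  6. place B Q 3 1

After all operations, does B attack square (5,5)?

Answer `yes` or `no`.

Answer: no

Derivation:
Op 1: place BN@(2,4)
Op 2: remove (2,4)
Op 3: place WN@(5,5)
Op 4: place WB@(2,1)
Op 5: place WK@(0,3)
Op 6: place BQ@(3,1)
Per-piece attacks for B:
  BQ@(3,1): attacks (3,2) (3,3) (3,4) (3,5) (3,0) (4,1) (5,1) (2,1) (4,2) (5,3) (4,0) (2,2) (1,3) (0,4) (2,0) [ray(-1,0) blocked at (2,1)]
B attacks (5,5): no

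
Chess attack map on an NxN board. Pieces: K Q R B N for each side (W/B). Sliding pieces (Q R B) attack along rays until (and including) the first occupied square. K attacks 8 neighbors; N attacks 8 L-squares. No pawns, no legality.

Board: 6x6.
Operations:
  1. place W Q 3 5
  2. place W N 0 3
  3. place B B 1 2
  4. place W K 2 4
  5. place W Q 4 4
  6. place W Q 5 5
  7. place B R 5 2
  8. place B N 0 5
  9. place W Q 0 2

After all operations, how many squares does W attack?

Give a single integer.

Answer: 30

Derivation:
Op 1: place WQ@(3,5)
Op 2: place WN@(0,3)
Op 3: place BB@(1,2)
Op 4: place WK@(2,4)
Op 5: place WQ@(4,4)
Op 6: place WQ@(5,5)
Op 7: place BR@(5,2)
Op 8: place BN@(0,5)
Op 9: place WQ@(0,2)
Per-piece attacks for W:
  WQ@(0,2): attacks (0,3) (0,1) (0,0) (1,2) (1,3) (2,4) (1,1) (2,0) [ray(0,1) blocked at (0,3); ray(1,0) blocked at (1,2); ray(1,1) blocked at (2,4)]
  WN@(0,3): attacks (1,5) (2,4) (1,1) (2,2)
  WK@(2,4): attacks (2,5) (2,3) (3,4) (1,4) (3,5) (3,3) (1,5) (1,3)
  WQ@(3,5): attacks (3,4) (3,3) (3,2) (3,1) (3,0) (4,5) (5,5) (2,5) (1,5) (0,5) (4,4) (2,4) [ray(1,0) blocked at (5,5); ray(-1,0) blocked at (0,5); ray(1,-1) blocked at (4,4); ray(-1,-1) blocked at (2,4)]
  WQ@(4,4): attacks (4,5) (4,3) (4,2) (4,1) (4,0) (5,4) (3,4) (2,4) (5,5) (5,3) (3,5) (3,3) (2,2) (1,1) (0,0) [ray(-1,0) blocked at (2,4); ray(1,1) blocked at (5,5); ray(-1,1) blocked at (3,5)]
  WQ@(5,5): attacks (5,4) (5,3) (5,2) (4,5) (3,5) (4,4) [ray(0,-1) blocked at (5,2); ray(-1,0) blocked at (3,5); ray(-1,-1) blocked at (4,4)]
Union (30 distinct): (0,0) (0,1) (0,3) (0,5) (1,1) (1,2) (1,3) (1,4) (1,5) (2,0) (2,2) (2,3) (2,4) (2,5) (3,0) (3,1) (3,2) (3,3) (3,4) (3,5) (4,0) (4,1) (4,2) (4,3) (4,4) (4,5) (5,2) (5,3) (5,4) (5,5)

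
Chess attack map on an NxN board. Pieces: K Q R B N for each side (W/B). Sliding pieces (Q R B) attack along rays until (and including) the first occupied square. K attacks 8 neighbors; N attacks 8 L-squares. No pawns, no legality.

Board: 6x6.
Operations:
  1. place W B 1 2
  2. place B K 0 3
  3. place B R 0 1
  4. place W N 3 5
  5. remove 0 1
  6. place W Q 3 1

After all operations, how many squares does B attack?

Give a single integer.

Op 1: place WB@(1,2)
Op 2: place BK@(0,3)
Op 3: place BR@(0,1)
Op 4: place WN@(3,5)
Op 5: remove (0,1)
Op 6: place WQ@(3,1)
Per-piece attacks for B:
  BK@(0,3): attacks (0,4) (0,2) (1,3) (1,4) (1,2)
Union (5 distinct): (0,2) (0,4) (1,2) (1,3) (1,4)

Answer: 5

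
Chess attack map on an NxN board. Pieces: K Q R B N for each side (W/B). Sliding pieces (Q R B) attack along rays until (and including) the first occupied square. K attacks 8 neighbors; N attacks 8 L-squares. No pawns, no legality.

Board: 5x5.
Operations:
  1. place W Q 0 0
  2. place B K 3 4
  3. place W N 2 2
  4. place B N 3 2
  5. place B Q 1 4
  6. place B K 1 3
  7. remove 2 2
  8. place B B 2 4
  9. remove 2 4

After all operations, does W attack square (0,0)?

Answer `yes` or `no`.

Op 1: place WQ@(0,0)
Op 2: place BK@(3,4)
Op 3: place WN@(2,2)
Op 4: place BN@(3,2)
Op 5: place BQ@(1,4)
Op 6: place BK@(1,3)
Op 7: remove (2,2)
Op 8: place BB@(2,4)
Op 9: remove (2,4)
Per-piece attacks for W:
  WQ@(0,0): attacks (0,1) (0,2) (0,3) (0,4) (1,0) (2,0) (3,0) (4,0) (1,1) (2,2) (3,3) (4,4)
W attacks (0,0): no

Answer: no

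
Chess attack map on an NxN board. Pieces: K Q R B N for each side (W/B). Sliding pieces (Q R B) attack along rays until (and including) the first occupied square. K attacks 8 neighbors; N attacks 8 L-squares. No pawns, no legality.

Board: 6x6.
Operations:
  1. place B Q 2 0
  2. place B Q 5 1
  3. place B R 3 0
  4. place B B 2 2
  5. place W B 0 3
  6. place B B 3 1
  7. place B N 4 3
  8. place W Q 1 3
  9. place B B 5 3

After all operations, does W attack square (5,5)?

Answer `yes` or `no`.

Answer: no

Derivation:
Op 1: place BQ@(2,0)
Op 2: place BQ@(5,1)
Op 3: place BR@(3,0)
Op 4: place BB@(2,2)
Op 5: place WB@(0,3)
Op 6: place BB@(3,1)
Op 7: place BN@(4,3)
Op 8: place WQ@(1,3)
Op 9: place BB@(5,3)
Per-piece attacks for W:
  WB@(0,3): attacks (1,4) (2,5) (1,2) (2,1) (3,0) [ray(1,-1) blocked at (3,0)]
  WQ@(1,3): attacks (1,4) (1,5) (1,2) (1,1) (1,0) (2,3) (3,3) (4,3) (0,3) (2,4) (3,5) (2,2) (0,4) (0,2) [ray(1,0) blocked at (4,3); ray(-1,0) blocked at (0,3); ray(1,-1) blocked at (2,2)]
W attacks (5,5): no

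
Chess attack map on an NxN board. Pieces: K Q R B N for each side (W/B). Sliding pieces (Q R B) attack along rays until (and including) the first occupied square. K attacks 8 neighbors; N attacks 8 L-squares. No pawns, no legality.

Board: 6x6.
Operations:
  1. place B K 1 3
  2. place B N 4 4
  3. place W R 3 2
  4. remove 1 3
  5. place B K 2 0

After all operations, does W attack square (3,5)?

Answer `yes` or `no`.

Op 1: place BK@(1,3)
Op 2: place BN@(4,4)
Op 3: place WR@(3,2)
Op 4: remove (1,3)
Op 5: place BK@(2,0)
Per-piece attacks for W:
  WR@(3,2): attacks (3,3) (3,4) (3,5) (3,1) (3,0) (4,2) (5,2) (2,2) (1,2) (0,2)
W attacks (3,5): yes

Answer: yes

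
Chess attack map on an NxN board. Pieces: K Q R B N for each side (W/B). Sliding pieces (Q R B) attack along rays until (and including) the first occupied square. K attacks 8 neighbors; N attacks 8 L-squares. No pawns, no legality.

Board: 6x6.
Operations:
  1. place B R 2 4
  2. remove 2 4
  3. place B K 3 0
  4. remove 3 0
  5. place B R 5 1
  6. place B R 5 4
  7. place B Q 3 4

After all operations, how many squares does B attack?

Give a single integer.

Answer: 25

Derivation:
Op 1: place BR@(2,4)
Op 2: remove (2,4)
Op 3: place BK@(3,0)
Op 4: remove (3,0)
Op 5: place BR@(5,1)
Op 6: place BR@(5,4)
Op 7: place BQ@(3,4)
Per-piece attacks for B:
  BQ@(3,4): attacks (3,5) (3,3) (3,2) (3,1) (3,0) (4,4) (5,4) (2,4) (1,4) (0,4) (4,5) (4,3) (5,2) (2,5) (2,3) (1,2) (0,1) [ray(1,0) blocked at (5,4)]
  BR@(5,1): attacks (5,2) (5,3) (5,4) (5,0) (4,1) (3,1) (2,1) (1,1) (0,1) [ray(0,1) blocked at (5,4)]
  BR@(5,4): attacks (5,5) (5,3) (5,2) (5,1) (4,4) (3,4) [ray(0,-1) blocked at (5,1); ray(-1,0) blocked at (3,4)]
Union (25 distinct): (0,1) (0,4) (1,1) (1,2) (1,4) (2,1) (2,3) (2,4) (2,5) (3,0) (3,1) (3,2) (3,3) (3,4) (3,5) (4,1) (4,3) (4,4) (4,5) (5,0) (5,1) (5,2) (5,3) (5,4) (5,5)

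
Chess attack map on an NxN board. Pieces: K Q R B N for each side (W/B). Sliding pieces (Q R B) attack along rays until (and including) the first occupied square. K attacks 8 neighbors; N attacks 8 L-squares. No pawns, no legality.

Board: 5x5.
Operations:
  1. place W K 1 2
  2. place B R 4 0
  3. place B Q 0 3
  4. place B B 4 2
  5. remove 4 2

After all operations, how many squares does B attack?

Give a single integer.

Op 1: place WK@(1,2)
Op 2: place BR@(4,0)
Op 3: place BQ@(0,3)
Op 4: place BB@(4,2)
Op 5: remove (4,2)
Per-piece attacks for B:
  BQ@(0,3): attacks (0,4) (0,2) (0,1) (0,0) (1,3) (2,3) (3,3) (4,3) (1,4) (1,2) [ray(1,-1) blocked at (1,2)]
  BR@(4,0): attacks (4,1) (4,2) (4,3) (4,4) (3,0) (2,0) (1,0) (0,0)
Union (16 distinct): (0,0) (0,1) (0,2) (0,4) (1,0) (1,2) (1,3) (1,4) (2,0) (2,3) (3,0) (3,3) (4,1) (4,2) (4,3) (4,4)

Answer: 16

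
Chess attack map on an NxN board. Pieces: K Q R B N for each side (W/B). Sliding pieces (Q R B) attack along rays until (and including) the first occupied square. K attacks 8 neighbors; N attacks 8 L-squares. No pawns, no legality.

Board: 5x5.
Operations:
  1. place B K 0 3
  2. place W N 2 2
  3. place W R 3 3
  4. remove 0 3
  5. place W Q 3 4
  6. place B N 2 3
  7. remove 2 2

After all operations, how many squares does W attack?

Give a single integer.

Answer: 11

Derivation:
Op 1: place BK@(0,3)
Op 2: place WN@(2,2)
Op 3: place WR@(3,3)
Op 4: remove (0,3)
Op 5: place WQ@(3,4)
Op 6: place BN@(2,3)
Op 7: remove (2,2)
Per-piece attacks for W:
  WR@(3,3): attacks (3,4) (3,2) (3,1) (3,0) (4,3) (2,3) [ray(0,1) blocked at (3,4); ray(-1,0) blocked at (2,3)]
  WQ@(3,4): attacks (3,3) (4,4) (2,4) (1,4) (0,4) (4,3) (2,3) [ray(0,-1) blocked at (3,3); ray(-1,-1) blocked at (2,3)]
Union (11 distinct): (0,4) (1,4) (2,3) (2,4) (3,0) (3,1) (3,2) (3,3) (3,4) (4,3) (4,4)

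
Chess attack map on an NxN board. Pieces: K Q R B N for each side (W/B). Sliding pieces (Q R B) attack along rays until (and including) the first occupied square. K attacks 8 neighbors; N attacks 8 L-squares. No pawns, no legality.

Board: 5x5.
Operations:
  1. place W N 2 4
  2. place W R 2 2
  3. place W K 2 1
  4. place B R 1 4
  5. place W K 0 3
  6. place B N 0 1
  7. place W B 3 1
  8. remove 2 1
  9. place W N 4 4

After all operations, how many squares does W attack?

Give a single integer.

Answer: 15

Derivation:
Op 1: place WN@(2,4)
Op 2: place WR@(2,2)
Op 3: place WK@(2,1)
Op 4: place BR@(1,4)
Op 5: place WK@(0,3)
Op 6: place BN@(0,1)
Op 7: place WB@(3,1)
Op 8: remove (2,1)
Op 9: place WN@(4,4)
Per-piece attacks for W:
  WK@(0,3): attacks (0,4) (0,2) (1,3) (1,4) (1,2)
  WR@(2,2): attacks (2,3) (2,4) (2,1) (2,0) (3,2) (4,2) (1,2) (0,2) [ray(0,1) blocked at (2,4)]
  WN@(2,4): attacks (3,2) (4,3) (1,2) (0,3)
  WB@(3,1): attacks (4,2) (4,0) (2,2) (2,0) [ray(-1,1) blocked at (2,2)]
  WN@(4,4): attacks (3,2) (2,3)
Union (15 distinct): (0,2) (0,3) (0,4) (1,2) (1,3) (1,4) (2,0) (2,1) (2,2) (2,3) (2,4) (3,2) (4,0) (4,2) (4,3)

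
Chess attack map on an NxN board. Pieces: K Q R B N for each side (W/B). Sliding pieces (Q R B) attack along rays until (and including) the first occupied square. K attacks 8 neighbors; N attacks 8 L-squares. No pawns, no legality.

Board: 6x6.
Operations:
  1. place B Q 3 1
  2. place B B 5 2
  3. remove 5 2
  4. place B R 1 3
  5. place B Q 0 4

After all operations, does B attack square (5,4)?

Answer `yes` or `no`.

Answer: yes

Derivation:
Op 1: place BQ@(3,1)
Op 2: place BB@(5,2)
Op 3: remove (5,2)
Op 4: place BR@(1,3)
Op 5: place BQ@(0,4)
Per-piece attacks for B:
  BQ@(0,4): attacks (0,5) (0,3) (0,2) (0,1) (0,0) (1,4) (2,4) (3,4) (4,4) (5,4) (1,5) (1,3) [ray(1,-1) blocked at (1,3)]
  BR@(1,3): attacks (1,4) (1,5) (1,2) (1,1) (1,0) (2,3) (3,3) (4,3) (5,3) (0,3)
  BQ@(3,1): attacks (3,2) (3,3) (3,4) (3,5) (3,0) (4,1) (5,1) (2,1) (1,1) (0,1) (4,2) (5,3) (4,0) (2,2) (1,3) (2,0) [ray(-1,1) blocked at (1,3)]
B attacks (5,4): yes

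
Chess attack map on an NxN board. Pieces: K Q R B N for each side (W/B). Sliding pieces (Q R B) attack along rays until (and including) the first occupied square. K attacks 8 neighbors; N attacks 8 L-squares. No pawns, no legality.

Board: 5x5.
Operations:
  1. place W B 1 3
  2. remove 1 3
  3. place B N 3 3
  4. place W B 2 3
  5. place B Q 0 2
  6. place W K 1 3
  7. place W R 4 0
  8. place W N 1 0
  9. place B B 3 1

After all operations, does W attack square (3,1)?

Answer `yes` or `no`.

Op 1: place WB@(1,3)
Op 2: remove (1,3)
Op 3: place BN@(3,3)
Op 4: place WB@(2,3)
Op 5: place BQ@(0,2)
Op 6: place WK@(1,3)
Op 7: place WR@(4,0)
Op 8: place WN@(1,0)
Op 9: place BB@(3,1)
Per-piece attacks for W:
  WN@(1,0): attacks (2,2) (3,1) (0,2)
  WK@(1,3): attacks (1,4) (1,2) (2,3) (0,3) (2,4) (2,2) (0,4) (0,2)
  WB@(2,3): attacks (3,4) (3,2) (4,1) (1,4) (1,2) (0,1)
  WR@(4,0): attacks (4,1) (4,2) (4,3) (4,4) (3,0) (2,0) (1,0) [ray(-1,0) blocked at (1,0)]
W attacks (3,1): yes

Answer: yes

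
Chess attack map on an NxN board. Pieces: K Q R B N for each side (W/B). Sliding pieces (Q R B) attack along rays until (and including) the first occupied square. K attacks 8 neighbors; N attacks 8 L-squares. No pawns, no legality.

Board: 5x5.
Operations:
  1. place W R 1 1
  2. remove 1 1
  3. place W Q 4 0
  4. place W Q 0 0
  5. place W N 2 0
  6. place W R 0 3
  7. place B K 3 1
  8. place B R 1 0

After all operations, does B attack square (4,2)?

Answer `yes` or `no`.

Answer: yes

Derivation:
Op 1: place WR@(1,1)
Op 2: remove (1,1)
Op 3: place WQ@(4,0)
Op 4: place WQ@(0,0)
Op 5: place WN@(2,0)
Op 6: place WR@(0,3)
Op 7: place BK@(3,1)
Op 8: place BR@(1,0)
Per-piece attacks for B:
  BR@(1,0): attacks (1,1) (1,2) (1,3) (1,4) (2,0) (0,0) [ray(1,0) blocked at (2,0); ray(-1,0) blocked at (0,0)]
  BK@(3,1): attacks (3,2) (3,0) (4,1) (2,1) (4,2) (4,0) (2,2) (2,0)
B attacks (4,2): yes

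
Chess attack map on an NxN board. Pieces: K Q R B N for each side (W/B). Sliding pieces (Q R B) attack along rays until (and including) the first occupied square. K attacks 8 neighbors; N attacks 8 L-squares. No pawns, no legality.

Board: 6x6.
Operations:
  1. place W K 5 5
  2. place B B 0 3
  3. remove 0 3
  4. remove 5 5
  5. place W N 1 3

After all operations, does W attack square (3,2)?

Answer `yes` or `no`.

Answer: yes

Derivation:
Op 1: place WK@(5,5)
Op 2: place BB@(0,3)
Op 3: remove (0,3)
Op 4: remove (5,5)
Op 5: place WN@(1,3)
Per-piece attacks for W:
  WN@(1,3): attacks (2,5) (3,4) (0,5) (2,1) (3,2) (0,1)
W attacks (3,2): yes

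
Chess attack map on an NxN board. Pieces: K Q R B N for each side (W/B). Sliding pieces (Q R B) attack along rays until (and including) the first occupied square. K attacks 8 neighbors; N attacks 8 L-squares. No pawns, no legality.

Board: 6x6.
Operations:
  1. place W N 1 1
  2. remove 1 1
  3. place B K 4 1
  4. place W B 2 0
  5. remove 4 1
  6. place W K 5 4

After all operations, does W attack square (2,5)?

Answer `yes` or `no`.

Op 1: place WN@(1,1)
Op 2: remove (1,1)
Op 3: place BK@(4,1)
Op 4: place WB@(2,0)
Op 5: remove (4,1)
Op 6: place WK@(5,4)
Per-piece attacks for W:
  WB@(2,0): attacks (3,1) (4,2) (5,3) (1,1) (0,2)
  WK@(5,4): attacks (5,5) (5,3) (4,4) (4,5) (4,3)
W attacks (2,5): no

Answer: no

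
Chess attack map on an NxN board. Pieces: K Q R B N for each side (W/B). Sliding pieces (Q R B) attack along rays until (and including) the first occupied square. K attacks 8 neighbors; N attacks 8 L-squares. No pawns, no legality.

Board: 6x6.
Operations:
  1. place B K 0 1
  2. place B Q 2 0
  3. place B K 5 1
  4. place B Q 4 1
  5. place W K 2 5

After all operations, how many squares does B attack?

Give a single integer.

Op 1: place BK@(0,1)
Op 2: place BQ@(2,0)
Op 3: place BK@(5,1)
Op 4: place BQ@(4,1)
Op 5: place WK@(2,5)
Per-piece attacks for B:
  BK@(0,1): attacks (0,2) (0,0) (1,1) (1,2) (1,0)
  BQ@(2,0): attacks (2,1) (2,2) (2,3) (2,4) (2,5) (3,0) (4,0) (5,0) (1,0) (0,0) (3,1) (4,2) (5,3) (1,1) (0,2) [ray(0,1) blocked at (2,5)]
  BQ@(4,1): attacks (4,2) (4,3) (4,4) (4,5) (4,0) (5,1) (3,1) (2,1) (1,1) (0,1) (5,2) (5,0) (3,2) (2,3) (1,4) (0,5) (3,0) [ray(1,0) blocked at (5,1); ray(-1,0) blocked at (0,1)]
  BK@(5,1): attacks (5,2) (5,0) (4,1) (4,2) (4,0)
Union (26 distinct): (0,0) (0,1) (0,2) (0,5) (1,0) (1,1) (1,2) (1,4) (2,1) (2,2) (2,3) (2,4) (2,5) (3,0) (3,1) (3,2) (4,0) (4,1) (4,2) (4,3) (4,4) (4,5) (5,0) (5,1) (5,2) (5,3)

Answer: 26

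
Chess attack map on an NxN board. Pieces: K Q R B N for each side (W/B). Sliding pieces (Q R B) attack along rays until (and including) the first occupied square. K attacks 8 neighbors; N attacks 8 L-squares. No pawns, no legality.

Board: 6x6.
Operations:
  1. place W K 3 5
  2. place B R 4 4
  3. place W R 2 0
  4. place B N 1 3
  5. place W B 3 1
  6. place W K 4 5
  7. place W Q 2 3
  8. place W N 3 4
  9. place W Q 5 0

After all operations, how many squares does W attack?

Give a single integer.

Answer: 31

Derivation:
Op 1: place WK@(3,5)
Op 2: place BR@(4,4)
Op 3: place WR@(2,0)
Op 4: place BN@(1,3)
Op 5: place WB@(3,1)
Op 6: place WK@(4,5)
Op 7: place WQ@(2,3)
Op 8: place WN@(3,4)
Op 9: place WQ@(5,0)
Per-piece attacks for W:
  WR@(2,0): attacks (2,1) (2,2) (2,3) (3,0) (4,0) (5,0) (1,0) (0,0) [ray(0,1) blocked at (2,3); ray(1,0) blocked at (5,0)]
  WQ@(2,3): attacks (2,4) (2,5) (2,2) (2,1) (2,0) (3,3) (4,3) (5,3) (1,3) (3,4) (3,2) (4,1) (5,0) (1,4) (0,5) (1,2) (0,1) [ray(0,-1) blocked at (2,0); ray(-1,0) blocked at (1,3); ray(1,1) blocked at (3,4); ray(1,-1) blocked at (5,0)]
  WB@(3,1): attacks (4,2) (5,3) (4,0) (2,2) (1,3) (2,0) [ray(-1,1) blocked at (1,3); ray(-1,-1) blocked at (2,0)]
  WN@(3,4): attacks (5,5) (1,5) (4,2) (5,3) (2,2) (1,3)
  WK@(3,5): attacks (3,4) (4,5) (2,5) (4,4) (2,4)
  WK@(4,5): attacks (4,4) (5,5) (3,5) (5,4) (3,4)
  WQ@(5,0): attacks (5,1) (5,2) (5,3) (5,4) (5,5) (4,0) (3,0) (2,0) (4,1) (3,2) (2,3) [ray(-1,0) blocked at (2,0); ray(-1,1) blocked at (2,3)]
Union (31 distinct): (0,0) (0,1) (0,5) (1,0) (1,2) (1,3) (1,4) (1,5) (2,0) (2,1) (2,2) (2,3) (2,4) (2,5) (3,0) (3,2) (3,3) (3,4) (3,5) (4,0) (4,1) (4,2) (4,3) (4,4) (4,5) (5,0) (5,1) (5,2) (5,3) (5,4) (5,5)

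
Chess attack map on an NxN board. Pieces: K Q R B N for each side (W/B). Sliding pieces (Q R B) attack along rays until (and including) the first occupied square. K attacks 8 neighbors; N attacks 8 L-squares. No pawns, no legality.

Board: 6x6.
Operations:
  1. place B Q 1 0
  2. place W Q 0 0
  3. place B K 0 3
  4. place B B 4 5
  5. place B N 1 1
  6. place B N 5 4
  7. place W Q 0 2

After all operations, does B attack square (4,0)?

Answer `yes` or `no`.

Op 1: place BQ@(1,0)
Op 2: place WQ@(0,0)
Op 3: place BK@(0,3)
Op 4: place BB@(4,5)
Op 5: place BN@(1,1)
Op 6: place BN@(5,4)
Op 7: place WQ@(0,2)
Per-piece attacks for B:
  BK@(0,3): attacks (0,4) (0,2) (1,3) (1,4) (1,2)
  BQ@(1,0): attacks (1,1) (2,0) (3,0) (4,0) (5,0) (0,0) (2,1) (3,2) (4,3) (5,4) (0,1) [ray(0,1) blocked at (1,1); ray(-1,0) blocked at (0,0); ray(1,1) blocked at (5,4)]
  BN@(1,1): attacks (2,3) (3,2) (0,3) (3,0)
  BB@(4,5): attacks (5,4) (3,4) (2,3) (1,2) (0,1) [ray(1,-1) blocked at (5,4)]
  BN@(5,4): attacks (3,5) (4,2) (3,3)
B attacks (4,0): yes

Answer: yes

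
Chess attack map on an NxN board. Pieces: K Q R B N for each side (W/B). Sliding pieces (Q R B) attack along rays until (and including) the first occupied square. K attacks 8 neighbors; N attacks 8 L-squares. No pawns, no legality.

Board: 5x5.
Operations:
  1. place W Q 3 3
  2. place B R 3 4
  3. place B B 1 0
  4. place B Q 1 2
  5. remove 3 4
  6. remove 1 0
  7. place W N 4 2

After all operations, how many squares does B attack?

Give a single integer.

Answer: 14

Derivation:
Op 1: place WQ@(3,3)
Op 2: place BR@(3,4)
Op 3: place BB@(1,0)
Op 4: place BQ@(1,2)
Op 5: remove (3,4)
Op 6: remove (1,0)
Op 7: place WN@(4,2)
Per-piece attacks for B:
  BQ@(1,2): attacks (1,3) (1,4) (1,1) (1,0) (2,2) (3,2) (4,2) (0,2) (2,3) (3,4) (2,1) (3,0) (0,3) (0,1) [ray(1,0) blocked at (4,2)]
Union (14 distinct): (0,1) (0,2) (0,3) (1,0) (1,1) (1,3) (1,4) (2,1) (2,2) (2,3) (3,0) (3,2) (3,4) (4,2)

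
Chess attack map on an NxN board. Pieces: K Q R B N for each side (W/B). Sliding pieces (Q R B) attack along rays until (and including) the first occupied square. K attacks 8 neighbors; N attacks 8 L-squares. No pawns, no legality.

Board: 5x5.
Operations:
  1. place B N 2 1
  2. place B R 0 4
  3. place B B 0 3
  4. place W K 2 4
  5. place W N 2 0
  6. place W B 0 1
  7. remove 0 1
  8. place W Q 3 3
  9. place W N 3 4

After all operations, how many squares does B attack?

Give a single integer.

Op 1: place BN@(2,1)
Op 2: place BR@(0,4)
Op 3: place BB@(0,3)
Op 4: place WK@(2,4)
Op 5: place WN@(2,0)
Op 6: place WB@(0,1)
Op 7: remove (0,1)
Op 8: place WQ@(3,3)
Op 9: place WN@(3,4)
Per-piece attacks for B:
  BB@(0,3): attacks (1,4) (1,2) (2,1) [ray(1,-1) blocked at (2,1)]
  BR@(0,4): attacks (0,3) (1,4) (2,4) [ray(0,-1) blocked at (0,3); ray(1,0) blocked at (2,4)]
  BN@(2,1): attacks (3,3) (4,2) (1,3) (0,2) (4,0) (0,0)
Union (11 distinct): (0,0) (0,2) (0,3) (1,2) (1,3) (1,4) (2,1) (2,4) (3,3) (4,0) (4,2)

Answer: 11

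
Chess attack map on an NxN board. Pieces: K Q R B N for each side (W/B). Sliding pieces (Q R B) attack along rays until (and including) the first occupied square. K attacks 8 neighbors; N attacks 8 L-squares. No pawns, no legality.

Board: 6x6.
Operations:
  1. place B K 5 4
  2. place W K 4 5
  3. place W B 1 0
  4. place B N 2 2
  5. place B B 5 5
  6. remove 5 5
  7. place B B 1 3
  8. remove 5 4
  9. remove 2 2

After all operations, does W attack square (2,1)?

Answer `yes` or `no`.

Op 1: place BK@(5,4)
Op 2: place WK@(4,5)
Op 3: place WB@(1,0)
Op 4: place BN@(2,2)
Op 5: place BB@(5,5)
Op 6: remove (5,5)
Op 7: place BB@(1,3)
Op 8: remove (5,4)
Op 9: remove (2,2)
Per-piece attacks for W:
  WB@(1,0): attacks (2,1) (3,2) (4,3) (5,4) (0,1)
  WK@(4,5): attacks (4,4) (5,5) (3,5) (5,4) (3,4)
W attacks (2,1): yes

Answer: yes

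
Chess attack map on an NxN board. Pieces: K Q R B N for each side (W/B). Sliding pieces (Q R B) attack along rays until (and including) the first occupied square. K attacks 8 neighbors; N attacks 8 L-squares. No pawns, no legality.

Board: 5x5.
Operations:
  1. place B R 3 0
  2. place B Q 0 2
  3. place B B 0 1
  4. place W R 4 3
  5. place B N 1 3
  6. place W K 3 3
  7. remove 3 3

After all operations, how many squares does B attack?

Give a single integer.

Answer: 18

Derivation:
Op 1: place BR@(3,0)
Op 2: place BQ@(0,2)
Op 3: place BB@(0,1)
Op 4: place WR@(4,3)
Op 5: place BN@(1,3)
Op 6: place WK@(3,3)
Op 7: remove (3,3)
Per-piece attacks for B:
  BB@(0,1): attacks (1,2) (2,3) (3,4) (1,0)
  BQ@(0,2): attacks (0,3) (0,4) (0,1) (1,2) (2,2) (3,2) (4,2) (1,3) (1,1) (2,0) [ray(0,-1) blocked at (0,1); ray(1,1) blocked at (1,3)]
  BN@(1,3): attacks (3,4) (2,1) (3,2) (0,1)
  BR@(3,0): attacks (3,1) (3,2) (3,3) (3,4) (4,0) (2,0) (1,0) (0,0)
Union (18 distinct): (0,0) (0,1) (0,3) (0,4) (1,0) (1,1) (1,2) (1,3) (2,0) (2,1) (2,2) (2,3) (3,1) (3,2) (3,3) (3,4) (4,0) (4,2)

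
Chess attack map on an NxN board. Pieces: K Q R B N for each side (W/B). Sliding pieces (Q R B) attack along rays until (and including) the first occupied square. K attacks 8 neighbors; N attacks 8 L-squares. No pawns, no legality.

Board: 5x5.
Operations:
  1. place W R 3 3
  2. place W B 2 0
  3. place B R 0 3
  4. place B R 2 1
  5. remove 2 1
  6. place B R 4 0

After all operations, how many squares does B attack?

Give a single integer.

Op 1: place WR@(3,3)
Op 2: place WB@(2,0)
Op 3: place BR@(0,3)
Op 4: place BR@(2,1)
Op 5: remove (2,1)
Op 6: place BR@(4,0)
Per-piece attacks for B:
  BR@(0,3): attacks (0,4) (0,2) (0,1) (0,0) (1,3) (2,3) (3,3) [ray(1,0) blocked at (3,3)]
  BR@(4,0): attacks (4,1) (4,2) (4,3) (4,4) (3,0) (2,0) [ray(-1,0) blocked at (2,0)]
Union (13 distinct): (0,0) (0,1) (0,2) (0,4) (1,3) (2,0) (2,3) (3,0) (3,3) (4,1) (4,2) (4,3) (4,4)

Answer: 13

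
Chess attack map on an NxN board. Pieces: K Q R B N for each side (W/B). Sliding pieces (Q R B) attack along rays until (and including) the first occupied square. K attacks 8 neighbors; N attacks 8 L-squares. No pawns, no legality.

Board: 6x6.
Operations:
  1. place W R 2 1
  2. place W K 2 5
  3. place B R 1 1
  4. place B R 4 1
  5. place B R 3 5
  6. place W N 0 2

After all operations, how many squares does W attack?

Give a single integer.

Answer: 14

Derivation:
Op 1: place WR@(2,1)
Op 2: place WK@(2,5)
Op 3: place BR@(1,1)
Op 4: place BR@(4,1)
Op 5: place BR@(3,5)
Op 6: place WN@(0,2)
Per-piece attacks for W:
  WN@(0,2): attacks (1,4) (2,3) (1,0) (2,1)
  WR@(2,1): attacks (2,2) (2,3) (2,4) (2,5) (2,0) (3,1) (4,1) (1,1) [ray(0,1) blocked at (2,5); ray(1,0) blocked at (4,1); ray(-1,0) blocked at (1,1)]
  WK@(2,5): attacks (2,4) (3,5) (1,5) (3,4) (1,4)
Union (14 distinct): (1,0) (1,1) (1,4) (1,5) (2,0) (2,1) (2,2) (2,3) (2,4) (2,5) (3,1) (3,4) (3,5) (4,1)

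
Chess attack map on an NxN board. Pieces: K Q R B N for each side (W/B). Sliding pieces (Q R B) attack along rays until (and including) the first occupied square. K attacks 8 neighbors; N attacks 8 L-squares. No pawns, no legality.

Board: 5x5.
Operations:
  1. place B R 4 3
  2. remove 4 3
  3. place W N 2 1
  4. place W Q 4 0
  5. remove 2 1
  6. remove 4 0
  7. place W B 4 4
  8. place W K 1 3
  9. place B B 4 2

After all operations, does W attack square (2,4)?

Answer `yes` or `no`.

Op 1: place BR@(4,3)
Op 2: remove (4,3)
Op 3: place WN@(2,1)
Op 4: place WQ@(4,0)
Op 5: remove (2,1)
Op 6: remove (4,0)
Op 7: place WB@(4,4)
Op 8: place WK@(1,3)
Op 9: place BB@(4,2)
Per-piece attacks for W:
  WK@(1,3): attacks (1,4) (1,2) (2,3) (0,3) (2,4) (2,2) (0,4) (0,2)
  WB@(4,4): attacks (3,3) (2,2) (1,1) (0,0)
W attacks (2,4): yes

Answer: yes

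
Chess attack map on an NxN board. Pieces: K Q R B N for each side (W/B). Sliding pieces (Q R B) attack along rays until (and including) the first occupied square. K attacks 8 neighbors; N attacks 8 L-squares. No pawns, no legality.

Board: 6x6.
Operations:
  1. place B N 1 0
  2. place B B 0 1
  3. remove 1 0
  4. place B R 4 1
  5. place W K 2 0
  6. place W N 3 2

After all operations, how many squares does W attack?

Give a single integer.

Answer: 12

Derivation:
Op 1: place BN@(1,0)
Op 2: place BB@(0,1)
Op 3: remove (1,0)
Op 4: place BR@(4,1)
Op 5: place WK@(2,0)
Op 6: place WN@(3,2)
Per-piece attacks for W:
  WK@(2,0): attacks (2,1) (3,0) (1,0) (3,1) (1,1)
  WN@(3,2): attacks (4,4) (5,3) (2,4) (1,3) (4,0) (5,1) (2,0) (1,1)
Union (12 distinct): (1,0) (1,1) (1,3) (2,0) (2,1) (2,4) (3,0) (3,1) (4,0) (4,4) (5,1) (5,3)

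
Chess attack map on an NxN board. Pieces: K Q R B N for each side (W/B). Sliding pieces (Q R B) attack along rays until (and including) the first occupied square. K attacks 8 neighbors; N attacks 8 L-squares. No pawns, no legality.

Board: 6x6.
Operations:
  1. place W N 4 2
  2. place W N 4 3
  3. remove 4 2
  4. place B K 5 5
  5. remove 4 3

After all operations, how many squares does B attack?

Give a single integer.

Answer: 3

Derivation:
Op 1: place WN@(4,2)
Op 2: place WN@(4,3)
Op 3: remove (4,2)
Op 4: place BK@(5,5)
Op 5: remove (4,3)
Per-piece attacks for B:
  BK@(5,5): attacks (5,4) (4,5) (4,4)
Union (3 distinct): (4,4) (4,5) (5,4)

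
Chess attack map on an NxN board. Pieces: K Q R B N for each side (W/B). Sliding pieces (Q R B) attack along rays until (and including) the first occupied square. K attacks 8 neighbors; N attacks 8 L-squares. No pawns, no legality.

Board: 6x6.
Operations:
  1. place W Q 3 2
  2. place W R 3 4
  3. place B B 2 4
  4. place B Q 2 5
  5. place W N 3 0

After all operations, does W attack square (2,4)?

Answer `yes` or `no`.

Op 1: place WQ@(3,2)
Op 2: place WR@(3,4)
Op 3: place BB@(2,4)
Op 4: place BQ@(2,5)
Op 5: place WN@(3,0)
Per-piece attacks for W:
  WN@(3,0): attacks (4,2) (5,1) (2,2) (1,1)
  WQ@(3,2): attacks (3,3) (3,4) (3,1) (3,0) (4,2) (5,2) (2,2) (1,2) (0,2) (4,3) (5,4) (4,1) (5,0) (2,3) (1,4) (0,5) (2,1) (1,0) [ray(0,1) blocked at (3,4); ray(0,-1) blocked at (3,0)]
  WR@(3,4): attacks (3,5) (3,3) (3,2) (4,4) (5,4) (2,4) [ray(0,-1) blocked at (3,2); ray(-1,0) blocked at (2,4)]
W attacks (2,4): yes

Answer: yes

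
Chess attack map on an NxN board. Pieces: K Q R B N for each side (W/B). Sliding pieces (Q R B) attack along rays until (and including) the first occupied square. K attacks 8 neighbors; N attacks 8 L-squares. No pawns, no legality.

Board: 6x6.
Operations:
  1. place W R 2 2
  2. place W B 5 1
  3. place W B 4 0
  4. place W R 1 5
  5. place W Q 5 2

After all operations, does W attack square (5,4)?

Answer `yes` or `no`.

Answer: yes

Derivation:
Op 1: place WR@(2,2)
Op 2: place WB@(5,1)
Op 3: place WB@(4,0)
Op 4: place WR@(1,5)
Op 5: place WQ@(5,2)
Per-piece attacks for W:
  WR@(1,5): attacks (1,4) (1,3) (1,2) (1,1) (1,0) (2,5) (3,5) (4,5) (5,5) (0,5)
  WR@(2,2): attacks (2,3) (2,4) (2,5) (2,1) (2,0) (3,2) (4,2) (5,2) (1,2) (0,2) [ray(1,0) blocked at (5,2)]
  WB@(4,0): attacks (5,1) (3,1) (2,2) [ray(1,1) blocked at (5,1); ray(-1,1) blocked at (2,2)]
  WB@(5,1): attacks (4,2) (3,3) (2,4) (1,5) (4,0) [ray(-1,1) blocked at (1,5); ray(-1,-1) blocked at (4,0)]
  WQ@(5,2): attacks (5,3) (5,4) (5,5) (5,1) (4,2) (3,2) (2,2) (4,3) (3,4) (2,5) (4,1) (3,0) [ray(0,-1) blocked at (5,1); ray(-1,0) blocked at (2,2)]
W attacks (5,4): yes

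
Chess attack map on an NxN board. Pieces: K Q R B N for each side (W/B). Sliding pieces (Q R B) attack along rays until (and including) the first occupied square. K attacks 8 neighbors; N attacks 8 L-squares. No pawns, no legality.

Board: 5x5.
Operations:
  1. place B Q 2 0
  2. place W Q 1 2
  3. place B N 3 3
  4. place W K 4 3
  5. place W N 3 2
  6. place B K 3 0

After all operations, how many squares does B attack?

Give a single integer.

Answer: 16

Derivation:
Op 1: place BQ@(2,0)
Op 2: place WQ@(1,2)
Op 3: place BN@(3,3)
Op 4: place WK@(4,3)
Op 5: place WN@(3,2)
Op 6: place BK@(3,0)
Per-piece attacks for B:
  BQ@(2,0): attacks (2,1) (2,2) (2,3) (2,4) (3,0) (1,0) (0,0) (3,1) (4,2) (1,1) (0,2) [ray(1,0) blocked at (3,0)]
  BK@(3,0): attacks (3,1) (4,0) (2,0) (4,1) (2,1)
  BN@(3,3): attacks (1,4) (4,1) (2,1) (1,2)
Union (16 distinct): (0,0) (0,2) (1,0) (1,1) (1,2) (1,4) (2,0) (2,1) (2,2) (2,3) (2,4) (3,0) (3,1) (4,0) (4,1) (4,2)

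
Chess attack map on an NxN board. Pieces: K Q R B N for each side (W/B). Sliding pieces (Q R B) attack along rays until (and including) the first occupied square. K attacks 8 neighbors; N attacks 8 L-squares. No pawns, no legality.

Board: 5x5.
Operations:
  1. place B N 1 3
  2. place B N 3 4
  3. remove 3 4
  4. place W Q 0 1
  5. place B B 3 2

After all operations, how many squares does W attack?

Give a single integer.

Op 1: place BN@(1,3)
Op 2: place BN@(3,4)
Op 3: remove (3,4)
Op 4: place WQ@(0,1)
Op 5: place BB@(3,2)
Per-piece attacks for W:
  WQ@(0,1): attacks (0,2) (0,3) (0,4) (0,0) (1,1) (2,1) (3,1) (4,1) (1,2) (2,3) (3,4) (1,0)
Union (12 distinct): (0,0) (0,2) (0,3) (0,4) (1,0) (1,1) (1,2) (2,1) (2,3) (3,1) (3,4) (4,1)

Answer: 12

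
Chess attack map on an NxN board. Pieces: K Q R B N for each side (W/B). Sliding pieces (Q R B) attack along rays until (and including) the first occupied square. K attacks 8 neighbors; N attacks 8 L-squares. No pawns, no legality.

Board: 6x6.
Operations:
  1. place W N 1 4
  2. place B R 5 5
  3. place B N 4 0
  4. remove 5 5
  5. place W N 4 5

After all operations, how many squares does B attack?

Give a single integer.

Op 1: place WN@(1,4)
Op 2: place BR@(5,5)
Op 3: place BN@(4,0)
Op 4: remove (5,5)
Op 5: place WN@(4,5)
Per-piece attacks for B:
  BN@(4,0): attacks (5,2) (3,2) (2,1)
Union (3 distinct): (2,1) (3,2) (5,2)

Answer: 3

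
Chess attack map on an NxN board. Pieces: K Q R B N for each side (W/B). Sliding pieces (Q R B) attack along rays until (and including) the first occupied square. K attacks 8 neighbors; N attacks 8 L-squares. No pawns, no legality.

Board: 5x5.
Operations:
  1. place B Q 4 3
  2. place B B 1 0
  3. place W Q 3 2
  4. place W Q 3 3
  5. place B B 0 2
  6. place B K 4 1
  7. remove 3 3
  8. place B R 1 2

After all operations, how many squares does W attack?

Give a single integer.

Answer: 13

Derivation:
Op 1: place BQ@(4,3)
Op 2: place BB@(1,0)
Op 3: place WQ@(3,2)
Op 4: place WQ@(3,3)
Op 5: place BB@(0,2)
Op 6: place BK@(4,1)
Op 7: remove (3,3)
Op 8: place BR@(1,2)
Per-piece attacks for W:
  WQ@(3,2): attacks (3,3) (3,4) (3,1) (3,0) (4,2) (2,2) (1,2) (4,3) (4,1) (2,3) (1,4) (2,1) (1,0) [ray(-1,0) blocked at (1,2); ray(1,1) blocked at (4,3); ray(1,-1) blocked at (4,1); ray(-1,-1) blocked at (1,0)]
Union (13 distinct): (1,0) (1,2) (1,4) (2,1) (2,2) (2,3) (3,0) (3,1) (3,3) (3,4) (4,1) (4,2) (4,3)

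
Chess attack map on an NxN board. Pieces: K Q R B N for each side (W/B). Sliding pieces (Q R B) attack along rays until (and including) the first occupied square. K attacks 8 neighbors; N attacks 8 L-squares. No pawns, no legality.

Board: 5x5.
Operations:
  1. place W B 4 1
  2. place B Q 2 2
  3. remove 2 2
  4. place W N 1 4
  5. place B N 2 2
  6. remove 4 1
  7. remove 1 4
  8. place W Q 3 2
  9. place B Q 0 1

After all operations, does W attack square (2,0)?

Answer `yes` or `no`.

Op 1: place WB@(4,1)
Op 2: place BQ@(2,2)
Op 3: remove (2,2)
Op 4: place WN@(1,4)
Op 5: place BN@(2,2)
Op 6: remove (4,1)
Op 7: remove (1,4)
Op 8: place WQ@(3,2)
Op 9: place BQ@(0,1)
Per-piece attacks for W:
  WQ@(3,2): attacks (3,3) (3,4) (3,1) (3,0) (4,2) (2,2) (4,3) (4,1) (2,3) (1,4) (2,1) (1,0) [ray(-1,0) blocked at (2,2)]
W attacks (2,0): no

Answer: no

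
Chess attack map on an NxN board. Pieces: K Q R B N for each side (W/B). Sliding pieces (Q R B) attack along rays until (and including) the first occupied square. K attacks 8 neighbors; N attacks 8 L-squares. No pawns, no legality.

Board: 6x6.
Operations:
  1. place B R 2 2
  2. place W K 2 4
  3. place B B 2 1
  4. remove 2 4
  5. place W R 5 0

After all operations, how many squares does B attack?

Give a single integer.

Answer: 14

Derivation:
Op 1: place BR@(2,2)
Op 2: place WK@(2,4)
Op 3: place BB@(2,1)
Op 4: remove (2,4)
Op 5: place WR@(5,0)
Per-piece attacks for B:
  BB@(2,1): attacks (3,2) (4,3) (5,4) (3,0) (1,2) (0,3) (1,0)
  BR@(2,2): attacks (2,3) (2,4) (2,5) (2,1) (3,2) (4,2) (5,2) (1,2) (0,2) [ray(0,-1) blocked at (2,1)]
Union (14 distinct): (0,2) (0,3) (1,0) (1,2) (2,1) (2,3) (2,4) (2,5) (3,0) (3,2) (4,2) (4,3) (5,2) (5,4)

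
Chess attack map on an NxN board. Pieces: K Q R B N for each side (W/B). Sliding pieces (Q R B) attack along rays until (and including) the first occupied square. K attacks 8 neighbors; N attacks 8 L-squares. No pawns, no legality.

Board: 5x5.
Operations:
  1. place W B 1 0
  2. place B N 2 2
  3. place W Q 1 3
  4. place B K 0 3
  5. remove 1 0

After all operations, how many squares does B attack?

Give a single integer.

Answer: 12

Derivation:
Op 1: place WB@(1,0)
Op 2: place BN@(2,2)
Op 3: place WQ@(1,3)
Op 4: place BK@(0,3)
Op 5: remove (1,0)
Per-piece attacks for B:
  BK@(0,3): attacks (0,4) (0,2) (1,3) (1,4) (1,2)
  BN@(2,2): attacks (3,4) (4,3) (1,4) (0,3) (3,0) (4,1) (1,0) (0,1)
Union (12 distinct): (0,1) (0,2) (0,3) (0,4) (1,0) (1,2) (1,3) (1,4) (3,0) (3,4) (4,1) (4,3)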